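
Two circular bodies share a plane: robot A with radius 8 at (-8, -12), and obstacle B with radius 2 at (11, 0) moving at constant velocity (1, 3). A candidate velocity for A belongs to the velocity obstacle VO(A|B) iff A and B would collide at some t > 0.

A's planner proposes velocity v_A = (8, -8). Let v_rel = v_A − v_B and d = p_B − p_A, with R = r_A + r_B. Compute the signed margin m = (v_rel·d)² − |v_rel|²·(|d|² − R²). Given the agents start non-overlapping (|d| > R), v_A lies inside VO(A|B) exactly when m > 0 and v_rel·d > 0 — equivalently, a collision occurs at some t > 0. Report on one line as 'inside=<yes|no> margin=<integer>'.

d = (19, 12),  |d|² = 505;  R = 8+2 = 10,  c = 505−10² = 405
v_rel = (7, -11),  |v_rel|² = 170;  v_rel·d = (7)·(19) + (-11)·(12) = 1
170·t² − 2·t + 405 = 0  ⇒  m = 1² − 170·405 = -68849
m = -68849 < 0,  v_rel·d = 1 > 0  ⇒  outside

inside=no margin=-68849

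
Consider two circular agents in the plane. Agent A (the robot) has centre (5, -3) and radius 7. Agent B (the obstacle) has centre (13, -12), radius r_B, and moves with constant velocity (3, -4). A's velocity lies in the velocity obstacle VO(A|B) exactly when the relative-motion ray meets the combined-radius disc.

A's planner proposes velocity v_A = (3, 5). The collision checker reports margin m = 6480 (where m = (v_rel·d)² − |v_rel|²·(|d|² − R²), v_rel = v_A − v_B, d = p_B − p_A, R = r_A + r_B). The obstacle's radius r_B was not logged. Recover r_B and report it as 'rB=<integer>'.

m = 6480
d = (8, -9);  v_rel = (0, 9),  |v_rel|² = 81
v_rel×d = (0)·(-9) − (9)·(8) = -72
since m = R²·81 − (-72)²:  R² = (5184 + 6480) / 81 = 144
R = √144 = 12  ⇒  r_B = 12 − 7 = 5

rB=5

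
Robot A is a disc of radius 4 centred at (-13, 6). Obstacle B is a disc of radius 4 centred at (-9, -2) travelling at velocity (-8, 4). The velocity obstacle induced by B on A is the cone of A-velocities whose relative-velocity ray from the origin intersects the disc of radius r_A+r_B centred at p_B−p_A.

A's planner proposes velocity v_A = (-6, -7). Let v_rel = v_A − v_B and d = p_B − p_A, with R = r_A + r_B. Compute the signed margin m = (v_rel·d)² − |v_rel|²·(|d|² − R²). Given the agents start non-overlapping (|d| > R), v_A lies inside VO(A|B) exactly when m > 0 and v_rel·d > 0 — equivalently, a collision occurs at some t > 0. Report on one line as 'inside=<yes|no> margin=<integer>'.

d = (4, -8),  |d|² = 80;  R = 4+4 = 8,  c = 80−8² = 16
v_rel = (2, -11),  |v_rel|² = 125;  v_rel·d = (2)·(4) + (-11)·(-8) = 96
125·t² − 192·t + 16 = 0  ⇒  m = 96² − 125·16 = 7216
m = 7216 > 0,  v_rel·d = 96 > 0  ⇒  inside

inside=yes margin=7216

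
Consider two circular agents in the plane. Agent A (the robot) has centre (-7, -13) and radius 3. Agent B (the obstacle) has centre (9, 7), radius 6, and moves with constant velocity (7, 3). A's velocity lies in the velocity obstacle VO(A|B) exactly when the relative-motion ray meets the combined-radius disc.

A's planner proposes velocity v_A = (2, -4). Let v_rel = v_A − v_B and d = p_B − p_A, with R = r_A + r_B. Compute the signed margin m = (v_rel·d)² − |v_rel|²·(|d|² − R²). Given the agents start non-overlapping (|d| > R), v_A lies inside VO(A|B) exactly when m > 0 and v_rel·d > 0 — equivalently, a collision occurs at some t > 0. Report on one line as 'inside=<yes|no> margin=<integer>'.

d = (16, 20),  |d|² = 656;  R = 3+6 = 9,  c = 656−9² = 575
v_rel = (-5, -7),  |v_rel|² = 74;  v_rel·d = (-5)·(16) + (-7)·(20) = -220
74·t² + 440·t + 575 = 0  ⇒  m = (-220)² − 74·575 = 5850
m = 5850 > 0,  v_rel·d = -220 < 0  ⇒  outside

inside=no margin=5850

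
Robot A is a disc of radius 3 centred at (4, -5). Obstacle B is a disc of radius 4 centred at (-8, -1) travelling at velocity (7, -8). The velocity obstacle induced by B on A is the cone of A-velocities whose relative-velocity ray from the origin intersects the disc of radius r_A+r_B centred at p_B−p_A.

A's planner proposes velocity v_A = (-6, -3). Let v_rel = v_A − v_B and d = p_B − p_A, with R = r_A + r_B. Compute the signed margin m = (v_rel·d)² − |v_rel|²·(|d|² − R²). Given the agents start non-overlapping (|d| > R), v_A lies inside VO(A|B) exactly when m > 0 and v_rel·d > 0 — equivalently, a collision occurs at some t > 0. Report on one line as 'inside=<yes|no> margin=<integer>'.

d = (-12, 4),  |d|² = 160;  R = 3+4 = 7,  c = 160−7² = 111
v_rel = (-13, 5),  |v_rel|² = 194;  v_rel·d = (-13)·(-12) + (5)·(4) = 176
194·t² − 352·t + 111 = 0  ⇒  m = 176² − 194·111 = 9442
m = 9442 > 0,  v_rel·d = 176 > 0  ⇒  inside

inside=yes margin=9442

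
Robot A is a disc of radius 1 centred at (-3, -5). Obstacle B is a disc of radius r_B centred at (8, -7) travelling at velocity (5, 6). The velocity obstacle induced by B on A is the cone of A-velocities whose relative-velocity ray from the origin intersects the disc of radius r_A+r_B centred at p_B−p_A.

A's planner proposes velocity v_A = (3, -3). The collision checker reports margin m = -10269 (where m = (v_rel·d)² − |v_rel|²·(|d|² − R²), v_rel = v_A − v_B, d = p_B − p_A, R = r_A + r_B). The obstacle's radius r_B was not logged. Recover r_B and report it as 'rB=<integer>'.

m = -10269
d = (11, -2);  v_rel = (-2, -9),  |v_rel|² = 85
v_rel×d = (-2)·(-2) − (-9)·(11) = 103
since m = R²·85 − 103²:  R² = (10609 + -10269) / 85 = 4
R = √4 = 2  ⇒  r_B = 2 − 1 = 1

rB=1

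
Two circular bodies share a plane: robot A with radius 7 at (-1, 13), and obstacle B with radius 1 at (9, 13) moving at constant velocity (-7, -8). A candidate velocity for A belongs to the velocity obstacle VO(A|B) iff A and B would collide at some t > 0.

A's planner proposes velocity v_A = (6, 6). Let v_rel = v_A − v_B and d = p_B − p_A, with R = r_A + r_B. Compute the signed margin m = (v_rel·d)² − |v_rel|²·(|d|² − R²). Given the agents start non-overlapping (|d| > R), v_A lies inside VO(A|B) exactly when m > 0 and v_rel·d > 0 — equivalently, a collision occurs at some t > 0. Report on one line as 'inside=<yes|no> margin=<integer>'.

d = (10, 0),  |d|² = 100;  R = 7+1 = 8,  c = 100−8² = 36
v_rel = (13, 14),  |v_rel|² = 365;  v_rel·d = (13)·(10) + (14)·(0) = 130
365·t² − 260·t + 36 = 0  ⇒  m = 130² − 365·36 = 3760
m = 3760 > 0,  v_rel·d = 130 > 0  ⇒  inside

inside=yes margin=3760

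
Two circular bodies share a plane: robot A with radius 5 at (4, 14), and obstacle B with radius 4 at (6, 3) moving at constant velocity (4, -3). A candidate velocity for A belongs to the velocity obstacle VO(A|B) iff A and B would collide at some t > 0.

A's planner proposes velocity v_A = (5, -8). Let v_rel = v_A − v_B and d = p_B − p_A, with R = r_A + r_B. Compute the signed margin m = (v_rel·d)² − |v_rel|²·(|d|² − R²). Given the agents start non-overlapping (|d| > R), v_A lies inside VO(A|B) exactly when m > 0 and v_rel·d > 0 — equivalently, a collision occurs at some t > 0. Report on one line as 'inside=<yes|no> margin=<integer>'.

d = (2, -11),  |d|² = 125;  R = 5+4 = 9,  c = 125−9² = 44
v_rel = (1, -5),  |v_rel|² = 26;  v_rel·d = (1)·(2) + (-5)·(-11) = 57
26·t² − 114·t + 44 = 0  ⇒  m = 57² − 26·44 = 2105
m = 2105 > 0,  v_rel·d = 57 > 0  ⇒  inside

inside=yes margin=2105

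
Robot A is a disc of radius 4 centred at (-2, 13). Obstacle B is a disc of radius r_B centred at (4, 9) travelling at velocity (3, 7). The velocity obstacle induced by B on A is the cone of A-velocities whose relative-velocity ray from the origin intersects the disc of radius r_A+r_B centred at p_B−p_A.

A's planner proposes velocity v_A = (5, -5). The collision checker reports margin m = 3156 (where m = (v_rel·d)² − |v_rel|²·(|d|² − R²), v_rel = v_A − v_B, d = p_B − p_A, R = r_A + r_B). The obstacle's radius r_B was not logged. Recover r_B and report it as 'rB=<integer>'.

m = 3156
d = (6, -4);  v_rel = (2, -12),  |v_rel|² = 148
v_rel×d = (2)·(-4) − (-12)·(6) = 64
since m = R²·148 − 64²:  R² = (4096 + 3156) / 148 = 49
R = √49 = 7  ⇒  r_B = 7 − 4 = 3

rB=3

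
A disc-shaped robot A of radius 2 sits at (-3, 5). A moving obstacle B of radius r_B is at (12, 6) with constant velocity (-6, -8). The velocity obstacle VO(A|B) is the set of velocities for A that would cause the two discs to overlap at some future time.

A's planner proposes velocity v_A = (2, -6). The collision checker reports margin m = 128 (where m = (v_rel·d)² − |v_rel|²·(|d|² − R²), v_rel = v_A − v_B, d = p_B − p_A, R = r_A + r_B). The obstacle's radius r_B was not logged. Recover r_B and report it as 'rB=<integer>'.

m = 128
d = (15, 1);  v_rel = (8, 2),  |v_rel|² = 68
v_rel×d = (8)·(1) − (2)·(15) = -22
since m = R²·68 − (-22)²:  R² = (484 + 128) / 68 = 9
R = √9 = 3  ⇒  r_B = 3 − 2 = 1

rB=1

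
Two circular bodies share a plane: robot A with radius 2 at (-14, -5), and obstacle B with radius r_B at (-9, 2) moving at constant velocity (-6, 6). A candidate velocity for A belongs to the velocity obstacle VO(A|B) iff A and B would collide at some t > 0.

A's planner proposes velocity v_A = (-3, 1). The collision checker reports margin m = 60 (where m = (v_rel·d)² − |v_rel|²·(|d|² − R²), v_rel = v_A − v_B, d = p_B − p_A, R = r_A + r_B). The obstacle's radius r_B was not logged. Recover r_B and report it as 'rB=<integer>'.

m = 60
d = (5, 7);  v_rel = (3, -5),  |v_rel|² = 34
v_rel×d = (3)·(7) − (-5)·(5) = 46
since m = R²·34 − 46²:  R² = (2116 + 60) / 34 = 64
R = √64 = 8  ⇒  r_B = 8 − 2 = 6

rB=6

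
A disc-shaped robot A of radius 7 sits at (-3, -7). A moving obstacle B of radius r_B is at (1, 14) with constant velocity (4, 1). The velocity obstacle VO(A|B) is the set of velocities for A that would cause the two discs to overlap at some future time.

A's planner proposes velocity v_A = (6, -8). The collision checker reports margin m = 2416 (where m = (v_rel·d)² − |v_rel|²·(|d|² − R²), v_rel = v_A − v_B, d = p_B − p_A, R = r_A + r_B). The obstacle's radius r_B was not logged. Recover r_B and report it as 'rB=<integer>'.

m = 2416
d = (4, 21);  v_rel = (2, -9),  |v_rel|² = 85
v_rel×d = (2)·(21) − (-9)·(4) = 78
since m = R²·85 − 78²:  R² = (6084 + 2416) / 85 = 100
R = √100 = 10  ⇒  r_B = 10 − 7 = 3

rB=3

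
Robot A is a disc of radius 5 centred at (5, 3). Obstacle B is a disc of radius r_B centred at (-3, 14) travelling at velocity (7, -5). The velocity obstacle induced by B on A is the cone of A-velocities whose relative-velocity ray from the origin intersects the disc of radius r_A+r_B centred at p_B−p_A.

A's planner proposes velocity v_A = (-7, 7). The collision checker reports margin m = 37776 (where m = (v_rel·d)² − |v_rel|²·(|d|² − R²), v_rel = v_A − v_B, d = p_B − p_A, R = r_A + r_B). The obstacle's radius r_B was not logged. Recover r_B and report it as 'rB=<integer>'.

m = 37776
d = (-8, 11);  v_rel = (-14, 12),  |v_rel|² = 340
v_rel×d = (-14)·(11) − (12)·(-8) = -58
since m = R²·340 − (-58)²:  R² = (3364 + 37776) / 340 = 121
R = √121 = 11  ⇒  r_B = 11 − 5 = 6

rB=6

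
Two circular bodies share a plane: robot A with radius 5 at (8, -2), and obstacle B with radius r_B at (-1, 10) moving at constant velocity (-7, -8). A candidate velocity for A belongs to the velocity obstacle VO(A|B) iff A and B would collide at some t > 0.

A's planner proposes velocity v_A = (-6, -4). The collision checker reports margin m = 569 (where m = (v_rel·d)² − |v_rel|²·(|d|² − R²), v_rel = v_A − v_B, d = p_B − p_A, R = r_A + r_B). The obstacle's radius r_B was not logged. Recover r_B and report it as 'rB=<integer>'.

m = 569
d = (-9, 12);  v_rel = (1, 4),  |v_rel|² = 17
v_rel×d = (1)·(12) − (4)·(-9) = 48
since m = R²·17 − 48²:  R² = (2304 + 569) / 17 = 169
R = √169 = 13  ⇒  r_B = 13 − 5 = 8

rB=8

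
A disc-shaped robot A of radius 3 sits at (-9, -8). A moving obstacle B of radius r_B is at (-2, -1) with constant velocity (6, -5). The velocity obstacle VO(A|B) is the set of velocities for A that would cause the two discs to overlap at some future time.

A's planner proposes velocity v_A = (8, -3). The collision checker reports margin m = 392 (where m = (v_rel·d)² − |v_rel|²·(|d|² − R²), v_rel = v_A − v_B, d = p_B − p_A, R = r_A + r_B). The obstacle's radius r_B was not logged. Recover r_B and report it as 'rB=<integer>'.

m = 392
d = (7, 7);  v_rel = (2, 2),  |v_rel|² = 8
v_rel×d = (2)·(7) − (2)·(7) = 0
since m = R²·8 − 0²:  R² = (0 + 392) / 8 = 49
R = √49 = 7  ⇒  r_B = 7 − 3 = 4

rB=4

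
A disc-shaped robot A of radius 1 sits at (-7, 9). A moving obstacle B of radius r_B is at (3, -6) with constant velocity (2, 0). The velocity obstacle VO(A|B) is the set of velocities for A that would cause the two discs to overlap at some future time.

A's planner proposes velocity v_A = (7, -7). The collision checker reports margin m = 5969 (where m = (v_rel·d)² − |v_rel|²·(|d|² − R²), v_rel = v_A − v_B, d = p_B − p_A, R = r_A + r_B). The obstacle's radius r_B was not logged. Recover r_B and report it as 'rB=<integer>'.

m = 5969
d = (10, -15);  v_rel = (5, -7),  |v_rel|² = 74
v_rel×d = (5)·(-15) − (-7)·(10) = -5
since m = R²·74 − (-5)²:  R² = (25 + 5969) / 74 = 81
R = √81 = 9  ⇒  r_B = 9 − 1 = 8

rB=8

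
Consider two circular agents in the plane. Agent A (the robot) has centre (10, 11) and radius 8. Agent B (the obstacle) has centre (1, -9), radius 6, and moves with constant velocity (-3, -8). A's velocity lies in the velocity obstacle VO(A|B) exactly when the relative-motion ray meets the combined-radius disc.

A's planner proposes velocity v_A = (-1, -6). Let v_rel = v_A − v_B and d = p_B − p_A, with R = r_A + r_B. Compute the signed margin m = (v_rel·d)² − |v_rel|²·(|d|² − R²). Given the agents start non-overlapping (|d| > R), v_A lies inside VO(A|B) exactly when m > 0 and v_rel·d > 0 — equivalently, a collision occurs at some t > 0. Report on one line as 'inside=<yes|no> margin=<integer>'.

d = (-9, -20),  |d|² = 481;  R = 8+6 = 14,  c = 481−14² = 285
v_rel = (2, 2),  |v_rel|² = 8;  v_rel·d = (2)·(-9) + (2)·(-20) = -58
8·t² + 116·t + 285 = 0  ⇒  m = (-58)² − 8·285 = 1084
m = 1084 > 0,  v_rel·d = -58 < 0  ⇒  outside

inside=no margin=1084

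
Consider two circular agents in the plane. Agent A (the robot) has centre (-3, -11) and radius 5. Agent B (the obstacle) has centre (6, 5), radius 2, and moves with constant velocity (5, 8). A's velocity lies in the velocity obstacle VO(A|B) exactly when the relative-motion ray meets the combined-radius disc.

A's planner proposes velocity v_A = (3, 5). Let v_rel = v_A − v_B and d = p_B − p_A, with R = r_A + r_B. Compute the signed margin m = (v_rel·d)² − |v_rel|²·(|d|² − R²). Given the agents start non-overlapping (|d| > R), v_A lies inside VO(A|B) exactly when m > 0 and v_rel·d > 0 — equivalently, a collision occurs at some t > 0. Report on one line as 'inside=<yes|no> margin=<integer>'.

d = (9, 16),  |d|² = 337;  R = 5+2 = 7,  c = 337−7² = 288
v_rel = (-2, -3),  |v_rel|² = 13;  v_rel·d = (-2)·(9) + (-3)·(16) = -66
13·t² + 132·t + 288 = 0  ⇒  m = (-66)² − 13·288 = 612
m = 612 > 0,  v_rel·d = -66 < 0  ⇒  outside

inside=no margin=612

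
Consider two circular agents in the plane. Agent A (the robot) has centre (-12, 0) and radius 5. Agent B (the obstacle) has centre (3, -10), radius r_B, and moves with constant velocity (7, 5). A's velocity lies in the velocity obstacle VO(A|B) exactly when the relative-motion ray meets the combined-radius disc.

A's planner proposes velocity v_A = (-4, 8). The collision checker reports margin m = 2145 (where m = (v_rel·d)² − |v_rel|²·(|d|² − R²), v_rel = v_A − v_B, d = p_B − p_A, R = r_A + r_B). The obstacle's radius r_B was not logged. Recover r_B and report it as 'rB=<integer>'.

m = 2145
d = (15, -10);  v_rel = (-11, 3),  |v_rel|² = 130
v_rel×d = (-11)·(-10) − (3)·(15) = 65
since m = R²·130 − 65²:  R² = (4225 + 2145) / 130 = 49
R = √49 = 7  ⇒  r_B = 7 − 5 = 2

rB=2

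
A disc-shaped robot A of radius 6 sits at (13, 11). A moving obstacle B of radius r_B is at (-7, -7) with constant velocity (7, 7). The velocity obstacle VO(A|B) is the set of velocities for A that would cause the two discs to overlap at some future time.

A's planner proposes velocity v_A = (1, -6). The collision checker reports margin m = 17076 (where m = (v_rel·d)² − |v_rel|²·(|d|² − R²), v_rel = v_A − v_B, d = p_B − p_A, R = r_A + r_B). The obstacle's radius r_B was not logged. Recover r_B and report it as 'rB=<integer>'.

m = 17076
d = (-20, -18);  v_rel = (-6, -13),  |v_rel|² = 205
v_rel×d = (-6)·(-18) − (-13)·(-20) = -152
since m = R²·205 − (-152)²:  R² = (23104 + 17076) / 205 = 196
R = √196 = 14  ⇒  r_B = 14 − 6 = 8

rB=8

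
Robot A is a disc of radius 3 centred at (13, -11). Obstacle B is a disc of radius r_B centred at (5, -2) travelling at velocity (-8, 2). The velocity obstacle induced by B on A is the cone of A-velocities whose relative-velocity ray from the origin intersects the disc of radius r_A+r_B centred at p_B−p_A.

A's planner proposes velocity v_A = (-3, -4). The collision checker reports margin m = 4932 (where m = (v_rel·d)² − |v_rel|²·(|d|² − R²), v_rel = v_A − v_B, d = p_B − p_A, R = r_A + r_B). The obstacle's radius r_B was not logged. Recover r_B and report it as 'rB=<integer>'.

m = 4932
d = (-8, 9);  v_rel = (5, -6),  |v_rel|² = 61
v_rel×d = (5)·(9) − (-6)·(-8) = -3
since m = R²·61 − (-3)²:  R² = (9 + 4932) / 61 = 81
R = √81 = 9  ⇒  r_B = 9 − 3 = 6

rB=6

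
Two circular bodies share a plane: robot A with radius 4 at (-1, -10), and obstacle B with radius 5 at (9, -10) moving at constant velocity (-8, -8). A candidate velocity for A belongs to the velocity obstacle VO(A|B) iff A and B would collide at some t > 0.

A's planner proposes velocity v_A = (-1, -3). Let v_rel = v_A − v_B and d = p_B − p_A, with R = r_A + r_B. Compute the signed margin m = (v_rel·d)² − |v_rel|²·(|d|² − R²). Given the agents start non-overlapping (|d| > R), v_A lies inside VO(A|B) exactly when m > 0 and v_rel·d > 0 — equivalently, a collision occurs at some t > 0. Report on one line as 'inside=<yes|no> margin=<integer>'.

d = (10, 0),  |d|² = 100;  R = 4+5 = 9,  c = 100−9² = 19
v_rel = (7, 5),  |v_rel|² = 74;  v_rel·d = (7)·(10) + (5)·(0) = 70
74·t² − 140·t + 19 = 0  ⇒  m = 70² − 74·19 = 3494
m = 3494 > 0,  v_rel·d = 70 > 0  ⇒  inside

inside=yes margin=3494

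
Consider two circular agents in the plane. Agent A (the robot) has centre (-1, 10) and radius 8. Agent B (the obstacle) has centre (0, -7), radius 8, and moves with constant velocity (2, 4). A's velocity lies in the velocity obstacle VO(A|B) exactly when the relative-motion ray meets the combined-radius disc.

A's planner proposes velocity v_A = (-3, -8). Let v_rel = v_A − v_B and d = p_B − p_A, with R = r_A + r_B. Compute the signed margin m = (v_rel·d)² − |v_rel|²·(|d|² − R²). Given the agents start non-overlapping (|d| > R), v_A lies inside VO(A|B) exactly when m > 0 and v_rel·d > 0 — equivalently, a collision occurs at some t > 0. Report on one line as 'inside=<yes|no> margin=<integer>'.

d = (1, -17),  |d|² = 290;  R = 8+8 = 16,  c = 290−16² = 34
v_rel = (-5, -12),  |v_rel|² = 169;  v_rel·d = (-5)·(1) + (-12)·(-17) = 199
169·t² − 398·t + 34 = 0  ⇒  m = 199² − 169·34 = 33855
m = 33855 > 0,  v_rel·d = 199 > 0  ⇒  inside

inside=yes margin=33855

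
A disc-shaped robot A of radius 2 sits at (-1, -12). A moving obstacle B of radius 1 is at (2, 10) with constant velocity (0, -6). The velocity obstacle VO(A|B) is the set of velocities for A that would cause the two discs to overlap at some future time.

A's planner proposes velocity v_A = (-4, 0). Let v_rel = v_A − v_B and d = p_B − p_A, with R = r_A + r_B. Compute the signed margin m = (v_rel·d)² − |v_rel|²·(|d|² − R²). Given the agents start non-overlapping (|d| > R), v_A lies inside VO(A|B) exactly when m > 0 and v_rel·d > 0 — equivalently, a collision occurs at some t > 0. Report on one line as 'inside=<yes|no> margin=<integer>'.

d = (3, 22),  |d|² = 493;  R = 2+1 = 3,  c = 493−3² = 484
v_rel = (-4, 6),  |v_rel|² = 52;  v_rel·d = (-4)·(3) + (6)·(22) = 120
52·t² − 240·t + 484 = 0  ⇒  m = 120² − 52·484 = -10768
m = -10768 < 0,  v_rel·d = 120 > 0  ⇒  outside

inside=no margin=-10768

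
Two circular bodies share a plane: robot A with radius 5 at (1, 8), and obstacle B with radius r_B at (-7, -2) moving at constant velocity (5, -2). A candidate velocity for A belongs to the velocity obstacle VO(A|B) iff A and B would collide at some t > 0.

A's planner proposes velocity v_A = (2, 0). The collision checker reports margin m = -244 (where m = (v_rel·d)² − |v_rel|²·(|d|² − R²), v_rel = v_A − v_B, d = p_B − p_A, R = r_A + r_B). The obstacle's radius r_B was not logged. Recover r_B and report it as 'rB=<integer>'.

m = -244
d = (-8, -10);  v_rel = (-3, 2),  |v_rel|² = 13
v_rel×d = (-3)·(-10) − (2)·(-8) = 46
since m = R²·13 − 46²:  R² = (2116 + -244) / 13 = 144
R = √144 = 12  ⇒  r_B = 12 − 5 = 7

rB=7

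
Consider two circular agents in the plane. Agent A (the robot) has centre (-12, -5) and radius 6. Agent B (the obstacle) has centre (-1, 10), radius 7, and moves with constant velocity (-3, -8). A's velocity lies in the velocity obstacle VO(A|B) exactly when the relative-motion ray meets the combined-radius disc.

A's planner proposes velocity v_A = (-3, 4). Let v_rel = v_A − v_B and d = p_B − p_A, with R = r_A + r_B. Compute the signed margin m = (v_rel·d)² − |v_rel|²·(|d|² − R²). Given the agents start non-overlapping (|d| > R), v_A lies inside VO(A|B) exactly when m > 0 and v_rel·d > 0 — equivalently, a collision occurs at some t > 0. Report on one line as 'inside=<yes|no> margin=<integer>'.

d = (11, 15),  |d|² = 346;  R = 6+7 = 13,  c = 346−13² = 177
v_rel = (0, 12),  |v_rel|² = 144;  v_rel·d = (0)·(11) + (12)·(15) = 180
144·t² − 360·t + 177 = 0  ⇒  m = 180² − 144·177 = 6912
m = 6912 > 0,  v_rel·d = 180 > 0  ⇒  inside

inside=yes margin=6912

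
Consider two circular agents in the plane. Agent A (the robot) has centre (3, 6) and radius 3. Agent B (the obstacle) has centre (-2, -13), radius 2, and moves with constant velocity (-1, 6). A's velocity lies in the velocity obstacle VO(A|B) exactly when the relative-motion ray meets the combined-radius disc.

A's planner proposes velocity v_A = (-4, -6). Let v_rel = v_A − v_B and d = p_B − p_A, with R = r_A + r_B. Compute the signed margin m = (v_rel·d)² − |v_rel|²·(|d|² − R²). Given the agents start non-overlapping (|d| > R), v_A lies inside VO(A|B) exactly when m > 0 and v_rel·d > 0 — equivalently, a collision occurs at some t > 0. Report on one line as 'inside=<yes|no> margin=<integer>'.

d = (-5, -19),  |d|² = 386;  R = 3+2 = 5,  c = 386−5² = 361
v_rel = (-3, -12),  |v_rel|² = 153;  v_rel·d = (-3)·(-5) + (-12)·(-19) = 243
153·t² − 486·t + 361 = 0  ⇒  m = 243² − 153·361 = 3816
m = 3816 > 0,  v_rel·d = 243 > 0  ⇒  inside

inside=yes margin=3816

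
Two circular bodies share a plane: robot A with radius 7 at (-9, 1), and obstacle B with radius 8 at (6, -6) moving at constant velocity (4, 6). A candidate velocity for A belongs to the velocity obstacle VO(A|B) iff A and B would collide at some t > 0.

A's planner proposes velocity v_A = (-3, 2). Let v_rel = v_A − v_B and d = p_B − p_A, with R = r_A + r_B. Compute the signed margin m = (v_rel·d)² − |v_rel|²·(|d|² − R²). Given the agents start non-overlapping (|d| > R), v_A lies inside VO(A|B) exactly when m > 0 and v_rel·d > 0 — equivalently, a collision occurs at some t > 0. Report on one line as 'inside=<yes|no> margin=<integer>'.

d = (15, -7),  |d|² = 274;  R = 7+8 = 15,  c = 274−15² = 49
v_rel = (-7, -4),  |v_rel|² = 65;  v_rel·d = (-7)·(15) + (-4)·(-7) = -77
65·t² + 154·t + 49 = 0  ⇒  m = (-77)² − 65·49 = 2744
m = 2744 > 0,  v_rel·d = -77 < 0  ⇒  outside

inside=no margin=2744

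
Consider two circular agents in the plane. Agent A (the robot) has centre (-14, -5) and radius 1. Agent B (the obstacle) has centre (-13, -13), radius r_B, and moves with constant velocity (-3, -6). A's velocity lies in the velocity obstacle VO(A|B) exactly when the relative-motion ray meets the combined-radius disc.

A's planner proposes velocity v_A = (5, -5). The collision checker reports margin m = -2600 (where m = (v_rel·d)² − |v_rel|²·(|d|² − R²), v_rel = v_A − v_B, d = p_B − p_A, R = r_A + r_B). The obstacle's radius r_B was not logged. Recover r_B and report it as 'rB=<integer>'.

m = -2600
d = (1, -8);  v_rel = (8, 1),  |v_rel|² = 65
v_rel×d = (8)·(-8) − (1)·(1) = -65
since m = R²·65 − (-65)²:  R² = (4225 + -2600) / 65 = 25
R = √25 = 5  ⇒  r_B = 5 − 1 = 4

rB=4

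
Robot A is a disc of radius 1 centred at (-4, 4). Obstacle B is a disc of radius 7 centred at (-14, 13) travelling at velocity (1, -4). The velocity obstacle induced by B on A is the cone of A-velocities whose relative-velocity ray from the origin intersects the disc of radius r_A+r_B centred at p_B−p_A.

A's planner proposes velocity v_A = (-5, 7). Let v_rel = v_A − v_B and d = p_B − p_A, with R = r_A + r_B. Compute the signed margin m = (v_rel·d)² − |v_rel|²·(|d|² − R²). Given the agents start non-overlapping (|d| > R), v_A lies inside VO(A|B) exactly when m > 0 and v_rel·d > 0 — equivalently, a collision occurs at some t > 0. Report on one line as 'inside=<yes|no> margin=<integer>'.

d = (-10, 9),  |d|² = 181;  R = 1+7 = 8,  c = 181−8² = 117
v_rel = (-6, 11),  |v_rel|² = 157;  v_rel·d = (-6)·(-10) + (11)·(9) = 159
157·t² − 318·t + 117 = 0  ⇒  m = 159² − 157·117 = 6912
m = 6912 > 0,  v_rel·d = 159 > 0  ⇒  inside

inside=yes margin=6912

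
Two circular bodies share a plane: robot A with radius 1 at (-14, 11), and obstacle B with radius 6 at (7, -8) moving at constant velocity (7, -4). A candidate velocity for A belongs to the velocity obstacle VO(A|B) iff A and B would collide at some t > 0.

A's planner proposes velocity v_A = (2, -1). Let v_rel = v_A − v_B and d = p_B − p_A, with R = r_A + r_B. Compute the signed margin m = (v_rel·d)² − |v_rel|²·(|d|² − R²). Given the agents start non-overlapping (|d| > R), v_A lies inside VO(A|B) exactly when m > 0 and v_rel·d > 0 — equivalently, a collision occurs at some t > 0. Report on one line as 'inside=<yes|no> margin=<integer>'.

d = (21, -19),  |d|² = 802;  R = 1+6 = 7,  c = 802−7² = 753
v_rel = (-5, 3),  |v_rel|² = 34;  v_rel·d = (-5)·(21) + (3)·(-19) = -162
34·t² + 324·t + 753 = 0  ⇒  m = (-162)² − 34·753 = 642
m = 642 > 0,  v_rel·d = -162 < 0  ⇒  outside

inside=no margin=642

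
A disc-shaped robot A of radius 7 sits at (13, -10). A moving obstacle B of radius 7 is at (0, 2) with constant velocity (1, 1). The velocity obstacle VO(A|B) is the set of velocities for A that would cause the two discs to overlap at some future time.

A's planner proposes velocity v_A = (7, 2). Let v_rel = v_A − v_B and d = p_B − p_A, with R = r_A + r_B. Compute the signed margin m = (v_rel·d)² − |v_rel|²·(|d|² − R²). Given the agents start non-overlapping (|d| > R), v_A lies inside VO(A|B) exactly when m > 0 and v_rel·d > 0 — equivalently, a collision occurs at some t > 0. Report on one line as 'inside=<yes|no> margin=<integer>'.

d = (-13, 12),  |d|² = 313;  R = 7+7 = 14,  c = 313−14² = 117
v_rel = (6, 1),  |v_rel|² = 37;  v_rel·d = (6)·(-13) + (1)·(12) = -66
37·t² + 132·t + 117 = 0  ⇒  m = (-66)² − 37·117 = 27
m = 27 > 0,  v_rel·d = -66 < 0  ⇒  outside

inside=no margin=27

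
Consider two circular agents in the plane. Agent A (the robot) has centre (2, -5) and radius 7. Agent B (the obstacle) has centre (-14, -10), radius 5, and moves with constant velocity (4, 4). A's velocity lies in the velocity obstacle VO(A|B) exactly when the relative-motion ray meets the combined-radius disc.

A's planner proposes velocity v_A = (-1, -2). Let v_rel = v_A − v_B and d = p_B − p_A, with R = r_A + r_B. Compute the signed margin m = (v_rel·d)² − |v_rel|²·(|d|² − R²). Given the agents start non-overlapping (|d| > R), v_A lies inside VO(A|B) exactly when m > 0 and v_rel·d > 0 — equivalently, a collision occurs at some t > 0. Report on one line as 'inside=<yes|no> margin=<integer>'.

d = (-16, -5),  |d|² = 281;  R = 7+5 = 12,  c = 281−12² = 137
v_rel = (-5, -6),  |v_rel|² = 61;  v_rel·d = (-5)·(-16) + (-6)·(-5) = 110
61·t² − 220·t + 137 = 0  ⇒  m = 110² − 61·137 = 3743
m = 3743 > 0,  v_rel·d = 110 > 0  ⇒  inside

inside=yes margin=3743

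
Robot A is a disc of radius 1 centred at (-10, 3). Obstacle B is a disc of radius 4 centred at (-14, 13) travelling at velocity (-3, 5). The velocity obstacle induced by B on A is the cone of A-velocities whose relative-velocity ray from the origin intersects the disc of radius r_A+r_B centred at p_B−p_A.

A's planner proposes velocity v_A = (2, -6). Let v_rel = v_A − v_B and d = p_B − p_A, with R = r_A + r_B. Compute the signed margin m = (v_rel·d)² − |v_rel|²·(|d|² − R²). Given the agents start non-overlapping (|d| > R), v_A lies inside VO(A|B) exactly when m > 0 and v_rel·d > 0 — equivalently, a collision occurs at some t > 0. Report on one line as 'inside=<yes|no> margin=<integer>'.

d = (-4, 10),  |d|² = 116;  R = 1+4 = 5,  c = 116−5² = 91
v_rel = (5, -11),  |v_rel|² = 146;  v_rel·d = (5)·(-4) + (-11)·(10) = -130
146·t² + 260·t + 91 = 0  ⇒  m = (-130)² − 146·91 = 3614
m = 3614 > 0,  v_rel·d = -130 < 0  ⇒  outside

inside=no margin=3614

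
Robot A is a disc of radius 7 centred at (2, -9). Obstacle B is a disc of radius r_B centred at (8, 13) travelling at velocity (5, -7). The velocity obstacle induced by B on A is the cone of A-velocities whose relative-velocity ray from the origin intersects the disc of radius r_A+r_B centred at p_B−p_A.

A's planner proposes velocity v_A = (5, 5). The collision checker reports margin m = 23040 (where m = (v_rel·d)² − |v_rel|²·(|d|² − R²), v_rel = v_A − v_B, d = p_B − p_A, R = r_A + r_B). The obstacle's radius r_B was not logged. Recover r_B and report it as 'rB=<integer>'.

m = 23040
d = (6, 22);  v_rel = (0, 12),  |v_rel|² = 144
v_rel×d = (0)·(22) − (12)·(6) = -72
since m = R²·144 − (-72)²:  R² = (5184 + 23040) / 144 = 196
R = √196 = 14  ⇒  r_B = 14 − 7 = 7

rB=7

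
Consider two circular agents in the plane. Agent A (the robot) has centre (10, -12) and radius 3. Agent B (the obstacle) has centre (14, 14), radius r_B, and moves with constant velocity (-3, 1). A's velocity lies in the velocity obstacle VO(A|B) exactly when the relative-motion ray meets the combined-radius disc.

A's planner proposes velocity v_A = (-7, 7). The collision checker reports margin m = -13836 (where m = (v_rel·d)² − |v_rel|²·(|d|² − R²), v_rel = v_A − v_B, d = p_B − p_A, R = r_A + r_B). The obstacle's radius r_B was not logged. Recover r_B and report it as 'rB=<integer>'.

m = -13836
d = (4, 26);  v_rel = (-4, 6),  |v_rel|² = 52
v_rel×d = (-4)·(26) − (6)·(4) = -128
since m = R²·52 − (-128)²:  R² = (16384 + -13836) / 52 = 49
R = √49 = 7  ⇒  r_B = 7 − 3 = 4

rB=4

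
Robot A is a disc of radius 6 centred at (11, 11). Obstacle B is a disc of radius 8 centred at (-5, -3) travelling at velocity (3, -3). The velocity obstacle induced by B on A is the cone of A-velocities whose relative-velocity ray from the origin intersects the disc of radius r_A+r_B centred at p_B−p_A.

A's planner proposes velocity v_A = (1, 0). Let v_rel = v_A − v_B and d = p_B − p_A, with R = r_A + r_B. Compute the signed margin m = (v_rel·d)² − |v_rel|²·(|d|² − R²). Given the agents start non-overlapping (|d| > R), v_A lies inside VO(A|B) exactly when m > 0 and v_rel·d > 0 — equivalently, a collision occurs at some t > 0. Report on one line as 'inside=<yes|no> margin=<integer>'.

d = (-16, -14),  |d|² = 452;  R = 6+8 = 14,  c = 452−14² = 256
v_rel = (-2, 3),  |v_rel|² = 13;  v_rel·d = (-2)·(-16) + (3)·(-14) = -10
13·t² + 20·t + 256 = 0  ⇒  m = (-10)² − 13·256 = -3228
m = -3228 < 0,  v_rel·d = -10 < 0  ⇒  outside

inside=no margin=-3228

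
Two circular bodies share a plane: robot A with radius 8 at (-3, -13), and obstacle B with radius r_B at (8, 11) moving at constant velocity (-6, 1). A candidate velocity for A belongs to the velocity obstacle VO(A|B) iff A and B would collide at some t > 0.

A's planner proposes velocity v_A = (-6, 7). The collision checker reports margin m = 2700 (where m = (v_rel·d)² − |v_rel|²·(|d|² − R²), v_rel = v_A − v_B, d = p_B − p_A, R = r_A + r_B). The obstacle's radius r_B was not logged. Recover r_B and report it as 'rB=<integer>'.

m = 2700
d = (11, 24);  v_rel = (0, 6),  |v_rel|² = 36
v_rel×d = (0)·(24) − (6)·(11) = -66
since m = R²·36 − (-66)²:  R² = (4356 + 2700) / 36 = 196
R = √196 = 14  ⇒  r_B = 14 − 8 = 6

rB=6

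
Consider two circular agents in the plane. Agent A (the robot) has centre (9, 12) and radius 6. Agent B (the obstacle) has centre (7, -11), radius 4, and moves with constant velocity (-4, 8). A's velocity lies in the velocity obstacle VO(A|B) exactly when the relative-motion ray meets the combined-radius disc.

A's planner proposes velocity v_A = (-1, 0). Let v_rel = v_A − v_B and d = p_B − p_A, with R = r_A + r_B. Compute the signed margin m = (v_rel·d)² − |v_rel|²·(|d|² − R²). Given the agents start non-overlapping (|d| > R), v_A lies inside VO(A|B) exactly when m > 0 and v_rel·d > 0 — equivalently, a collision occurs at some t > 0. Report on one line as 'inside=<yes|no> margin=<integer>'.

d = (-2, -23),  |d|² = 533;  R = 6+4 = 10,  c = 533−10² = 433
v_rel = (3, -8),  |v_rel|² = 73;  v_rel·d = (3)·(-2) + (-8)·(-23) = 178
73·t² − 356·t + 433 = 0  ⇒  m = 178² − 73·433 = 75
m = 75 > 0,  v_rel·d = 178 > 0  ⇒  inside

inside=yes margin=75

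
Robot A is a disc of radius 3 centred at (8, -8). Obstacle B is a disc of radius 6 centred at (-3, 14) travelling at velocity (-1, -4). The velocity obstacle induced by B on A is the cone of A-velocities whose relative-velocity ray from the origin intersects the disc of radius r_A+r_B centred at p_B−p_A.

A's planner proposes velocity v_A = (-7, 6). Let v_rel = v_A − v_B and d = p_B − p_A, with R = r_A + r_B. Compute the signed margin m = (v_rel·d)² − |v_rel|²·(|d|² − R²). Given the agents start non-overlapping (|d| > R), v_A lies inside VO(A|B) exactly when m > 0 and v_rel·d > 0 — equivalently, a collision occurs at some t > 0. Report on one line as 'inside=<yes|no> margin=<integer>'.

d = (-11, 22),  |d|² = 605;  R = 3+6 = 9,  c = 605−9² = 524
v_rel = (-6, 10),  |v_rel|² = 136;  v_rel·d = (-6)·(-11) + (10)·(22) = 286
136·t² − 572·t + 524 = 0  ⇒  m = 286² − 136·524 = 10532
m = 10532 > 0,  v_rel·d = 286 > 0  ⇒  inside

inside=yes margin=10532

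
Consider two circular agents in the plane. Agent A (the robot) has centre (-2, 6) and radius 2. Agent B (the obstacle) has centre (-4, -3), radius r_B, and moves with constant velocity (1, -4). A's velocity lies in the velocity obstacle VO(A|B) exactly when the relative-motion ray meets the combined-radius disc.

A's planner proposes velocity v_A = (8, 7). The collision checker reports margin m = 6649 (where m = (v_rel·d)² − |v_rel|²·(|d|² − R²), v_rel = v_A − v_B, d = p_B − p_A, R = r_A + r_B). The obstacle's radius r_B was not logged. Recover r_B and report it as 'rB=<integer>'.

m = 6649
d = (-2, -9);  v_rel = (7, 11),  |v_rel|² = 170
v_rel×d = (7)·(-9) − (11)·(-2) = -41
since m = R²·170 − (-41)²:  R² = (1681 + 6649) / 170 = 49
R = √49 = 7  ⇒  r_B = 7 − 2 = 5

rB=5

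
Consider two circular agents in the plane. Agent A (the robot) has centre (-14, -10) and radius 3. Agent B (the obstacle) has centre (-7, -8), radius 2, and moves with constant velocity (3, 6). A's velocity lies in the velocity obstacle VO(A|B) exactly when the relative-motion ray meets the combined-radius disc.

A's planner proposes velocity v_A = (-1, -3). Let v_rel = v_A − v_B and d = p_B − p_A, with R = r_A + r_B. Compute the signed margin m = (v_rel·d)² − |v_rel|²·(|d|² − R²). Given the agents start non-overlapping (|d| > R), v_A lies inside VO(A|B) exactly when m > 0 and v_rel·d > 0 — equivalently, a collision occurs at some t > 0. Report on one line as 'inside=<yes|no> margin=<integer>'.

d = (7, 2),  |d|² = 53;  R = 3+2 = 5,  c = 53−5² = 28
v_rel = (-4, -9),  |v_rel|² = 97;  v_rel·d = (-4)·(7) + (-9)·(2) = -46
97·t² + 92·t + 28 = 0  ⇒  m = (-46)² − 97·28 = -600
m = -600 < 0,  v_rel·d = -46 < 0  ⇒  outside

inside=no margin=-600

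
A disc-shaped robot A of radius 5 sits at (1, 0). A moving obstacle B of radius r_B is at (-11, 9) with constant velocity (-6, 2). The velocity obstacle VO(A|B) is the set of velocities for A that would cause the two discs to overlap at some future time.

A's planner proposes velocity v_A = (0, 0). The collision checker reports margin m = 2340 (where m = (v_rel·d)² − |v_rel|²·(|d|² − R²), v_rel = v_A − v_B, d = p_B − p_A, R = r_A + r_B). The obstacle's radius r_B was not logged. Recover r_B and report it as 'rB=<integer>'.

m = 2340
d = (-12, 9);  v_rel = (6, -2),  |v_rel|² = 40
v_rel×d = (6)·(9) − (-2)·(-12) = 30
since m = R²·40 − 30²:  R² = (900 + 2340) / 40 = 81
R = √81 = 9  ⇒  r_B = 9 − 5 = 4

rB=4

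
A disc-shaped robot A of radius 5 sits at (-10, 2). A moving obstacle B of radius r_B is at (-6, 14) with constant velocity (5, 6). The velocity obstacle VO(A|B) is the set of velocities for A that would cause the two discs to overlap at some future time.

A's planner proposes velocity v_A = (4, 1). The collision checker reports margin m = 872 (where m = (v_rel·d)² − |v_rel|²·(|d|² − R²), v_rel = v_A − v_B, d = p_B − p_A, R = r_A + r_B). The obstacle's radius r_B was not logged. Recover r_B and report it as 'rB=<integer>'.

m = 872
d = (4, 12);  v_rel = (-1, -5),  |v_rel|² = 26
v_rel×d = (-1)·(12) − (-5)·(4) = 8
since m = R²·26 − 8²:  R² = (64 + 872) / 26 = 36
R = √36 = 6  ⇒  r_B = 6 − 5 = 1

rB=1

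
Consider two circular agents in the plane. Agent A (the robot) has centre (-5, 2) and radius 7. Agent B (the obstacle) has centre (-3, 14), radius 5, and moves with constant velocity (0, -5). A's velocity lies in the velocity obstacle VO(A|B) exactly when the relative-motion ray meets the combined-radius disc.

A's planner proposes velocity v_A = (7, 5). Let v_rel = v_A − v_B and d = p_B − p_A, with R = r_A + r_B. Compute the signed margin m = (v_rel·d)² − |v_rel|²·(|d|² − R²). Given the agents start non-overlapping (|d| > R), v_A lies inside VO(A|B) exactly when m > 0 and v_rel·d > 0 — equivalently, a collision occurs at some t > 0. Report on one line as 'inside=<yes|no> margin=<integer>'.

d = (2, 12),  |d|² = 148;  R = 7+5 = 12,  c = 148−12² = 4
v_rel = (7, 10),  |v_rel|² = 149;  v_rel·d = (7)·(2) + (10)·(12) = 134
149·t² − 268·t + 4 = 0  ⇒  m = 134² − 149·4 = 17360
m = 17360 > 0,  v_rel·d = 134 > 0  ⇒  inside

inside=yes margin=17360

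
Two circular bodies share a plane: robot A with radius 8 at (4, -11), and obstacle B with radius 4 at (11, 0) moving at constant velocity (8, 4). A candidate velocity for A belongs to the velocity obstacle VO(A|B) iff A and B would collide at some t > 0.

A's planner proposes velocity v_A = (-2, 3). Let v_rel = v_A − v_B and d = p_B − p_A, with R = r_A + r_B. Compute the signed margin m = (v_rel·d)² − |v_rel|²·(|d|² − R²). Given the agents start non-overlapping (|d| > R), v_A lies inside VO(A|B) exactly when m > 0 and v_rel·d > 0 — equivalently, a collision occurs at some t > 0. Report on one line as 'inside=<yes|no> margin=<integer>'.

d = (7, 11),  |d|² = 170;  R = 8+4 = 12,  c = 170−12² = 26
v_rel = (-10, -1),  |v_rel|² = 101;  v_rel·d = (-10)·(7) + (-1)·(11) = -81
101·t² + 162·t + 26 = 0  ⇒  m = (-81)² − 101·26 = 3935
m = 3935 > 0,  v_rel·d = -81 < 0  ⇒  outside

inside=no margin=3935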